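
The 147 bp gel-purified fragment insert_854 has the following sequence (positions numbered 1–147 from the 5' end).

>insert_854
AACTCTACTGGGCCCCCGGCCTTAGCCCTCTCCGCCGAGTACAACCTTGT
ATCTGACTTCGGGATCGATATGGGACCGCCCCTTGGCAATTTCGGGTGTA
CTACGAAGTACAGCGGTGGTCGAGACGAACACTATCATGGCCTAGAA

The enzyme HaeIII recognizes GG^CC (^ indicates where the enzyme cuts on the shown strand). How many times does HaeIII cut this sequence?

3

GGCC occurs starting at positions 11, 18, 139.
HaeIII cuts at 3 sites.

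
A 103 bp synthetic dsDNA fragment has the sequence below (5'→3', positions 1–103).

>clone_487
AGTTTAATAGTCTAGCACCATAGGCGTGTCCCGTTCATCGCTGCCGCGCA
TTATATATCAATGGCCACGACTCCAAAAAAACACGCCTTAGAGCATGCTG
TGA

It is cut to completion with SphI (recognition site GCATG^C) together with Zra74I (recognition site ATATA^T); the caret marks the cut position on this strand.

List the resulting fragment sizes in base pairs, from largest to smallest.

The SphI site (GCATGC) starts at position 93.
SphI cuts after base 5 of each site (before the last base), so after position 97.
The Zra74I site (ATATAT) starts at position 53.
Zra74I cuts after base 5 of each site (before the last base), so after position 57.
Combined cut positions: 57, 97.
Linear molecule, 2 cuts → 3 fragments:
  1–57 → 57 bp
  58–97 → 40 bp
  98–103 → 6 bp
Sorted largest to smallest: 57, 40, 6 bp.

57, 40, 6 bp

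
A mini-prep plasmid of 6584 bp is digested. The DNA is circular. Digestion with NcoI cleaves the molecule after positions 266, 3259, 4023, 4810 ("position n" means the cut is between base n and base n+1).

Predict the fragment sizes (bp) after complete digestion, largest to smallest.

2993, 2040, 787, 764 bp

Circular molecule, 4 cuts → 4 fragments:
  3259 − 266 = 2993 bp
  4023 − 3259 = 764 bp
  4810 − 4023 = 787 bp
  wrap: 6584 − 4810 + 266 = 2040 bp
Sorted largest to smallest: 2993, 2040, 787, 764 bp.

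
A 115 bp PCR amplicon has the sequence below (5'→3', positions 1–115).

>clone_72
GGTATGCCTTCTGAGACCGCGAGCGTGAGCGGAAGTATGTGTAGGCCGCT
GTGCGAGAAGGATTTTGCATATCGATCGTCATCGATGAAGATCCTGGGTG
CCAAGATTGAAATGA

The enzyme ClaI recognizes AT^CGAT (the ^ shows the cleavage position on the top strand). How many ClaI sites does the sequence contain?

ATCGAT occurs starting at positions 71, 81.
ClaI cuts at 2 sites.

2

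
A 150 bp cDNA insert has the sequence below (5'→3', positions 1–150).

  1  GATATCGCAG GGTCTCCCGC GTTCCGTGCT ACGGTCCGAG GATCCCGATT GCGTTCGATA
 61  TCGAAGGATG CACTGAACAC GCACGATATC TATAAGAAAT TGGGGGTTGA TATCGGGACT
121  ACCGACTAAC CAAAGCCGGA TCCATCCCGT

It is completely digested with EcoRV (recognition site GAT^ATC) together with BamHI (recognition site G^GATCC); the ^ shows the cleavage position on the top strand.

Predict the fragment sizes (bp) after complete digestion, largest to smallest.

37, 28, 27, 24, 19, 12, 3 bp

EcoRV sites (GATATC) start at positions 1, 57, 85, 109.
EcoRV cuts after base 3 of each site, so after positions 3, 59, 87, 111.
BamHI sites (GGATCC) start at positions 40, 138.
BamHI cuts after the first base of each site, so after positions 40, 138.
Combined cut positions: 3, 40, 59, 87, 111, 138.
Linear molecule, 6 cuts → 7 fragments:
  1–3 → 3 bp
  4–40 → 37 bp
  41–59 → 19 bp
  60–87 → 28 bp
  88–111 → 24 bp
  112–138 → 27 bp
  139–150 → 12 bp
Sorted largest to smallest: 37, 28, 27, 24, 19, 12, 3 bp.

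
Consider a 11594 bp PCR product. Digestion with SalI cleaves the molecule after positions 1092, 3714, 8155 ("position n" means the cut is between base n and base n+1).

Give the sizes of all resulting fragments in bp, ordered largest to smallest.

Linear molecule, 3 cuts → 4 fragments:
  1092 − 0 = 1092 bp
  3714 − 1092 = 2622 bp
  8155 − 3714 = 4441 bp
  11594 − 8155 = 3439 bp
Sorted largest to smallest: 4441, 3439, 2622, 1092 bp.

4441, 3439, 2622, 1092 bp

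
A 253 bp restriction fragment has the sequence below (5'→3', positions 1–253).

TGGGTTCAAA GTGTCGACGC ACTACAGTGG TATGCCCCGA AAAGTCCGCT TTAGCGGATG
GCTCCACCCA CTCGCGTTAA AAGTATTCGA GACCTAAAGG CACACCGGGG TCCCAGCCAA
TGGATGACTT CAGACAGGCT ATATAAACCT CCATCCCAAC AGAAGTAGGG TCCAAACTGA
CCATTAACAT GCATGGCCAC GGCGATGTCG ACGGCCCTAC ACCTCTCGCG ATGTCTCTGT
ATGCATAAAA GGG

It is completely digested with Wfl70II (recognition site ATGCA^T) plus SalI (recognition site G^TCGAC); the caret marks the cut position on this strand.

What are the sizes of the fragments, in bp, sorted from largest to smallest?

180, 38, 14, 13, 8 bp

Wfl70II sites (ATGCAT) start at positions 189, 241.
Wfl70II cuts after base 5 of each site (before the last base), so after positions 193, 245.
SalI sites (GTCGAC) start at positions 13, 207.
SalI cuts after the first base of each site, so after positions 13, 207.
Combined cut positions: 13, 193, 207, 245.
Linear molecule, 4 cuts → 5 fragments:
  1–13 → 13 bp
  14–193 → 180 bp
  194–207 → 14 bp
  208–245 → 38 bp
  246–253 → 8 bp
Sorted largest to smallest: 180, 38, 14, 13, 8 bp.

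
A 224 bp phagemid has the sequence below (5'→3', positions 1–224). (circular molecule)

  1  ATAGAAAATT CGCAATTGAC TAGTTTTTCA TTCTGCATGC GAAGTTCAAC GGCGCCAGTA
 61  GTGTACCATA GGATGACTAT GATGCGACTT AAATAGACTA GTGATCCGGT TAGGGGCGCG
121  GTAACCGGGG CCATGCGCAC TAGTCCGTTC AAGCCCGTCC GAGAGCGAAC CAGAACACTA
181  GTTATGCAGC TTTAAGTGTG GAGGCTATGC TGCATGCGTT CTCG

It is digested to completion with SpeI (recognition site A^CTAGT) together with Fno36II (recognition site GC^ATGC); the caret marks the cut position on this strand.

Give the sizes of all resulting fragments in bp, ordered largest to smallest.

61, 42, 38, 36, 30, 17 bp

SpeI sites (ACTAGT) start at positions 19, 97, 139, 177.
SpeI cuts after the first base of each site, so after positions 19, 97, 139, 177.
Fno36II sites (GCATGC) start at positions 35, 212.
Fno36II cuts after base 2 of each site, so after positions 36, 213.
Combined cut positions: 19, 36, 97, 139, 177, 213.
Circular molecule, 6 cuts → 6 fragments:
  20–36 → 17 bp
  37–97 → 61 bp
  98–139 → 42 bp
  140–177 → 38 bp
  178–213 → 36 bp
  214–224 then 1–19 → 11 + 19 = 30 bp
Sorted largest to smallest: 61, 42, 38, 36, 30, 17 bp.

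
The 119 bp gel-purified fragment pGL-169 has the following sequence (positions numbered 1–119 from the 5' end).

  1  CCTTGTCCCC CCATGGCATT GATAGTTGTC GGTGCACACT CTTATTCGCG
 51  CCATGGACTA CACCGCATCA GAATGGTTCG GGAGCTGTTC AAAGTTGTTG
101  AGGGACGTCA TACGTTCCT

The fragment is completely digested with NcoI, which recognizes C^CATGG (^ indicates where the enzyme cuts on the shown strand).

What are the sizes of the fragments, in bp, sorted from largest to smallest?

NcoI sites (CCATGG) start at positions 11, 51.
NcoI cuts after the first base of each site, so after positions 11, 51.
Linear molecule, 2 cuts → 3 fragments:
  1–11 → 11 bp
  12–51 → 40 bp
  52–119 → 68 bp
Sorted largest to smallest: 68, 40, 11 bp.

68, 40, 11 bp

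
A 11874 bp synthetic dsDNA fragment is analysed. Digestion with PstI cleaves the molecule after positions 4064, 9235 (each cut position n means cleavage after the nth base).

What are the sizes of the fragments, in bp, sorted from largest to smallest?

5171, 4064, 2639 bp

Linear molecule, 2 cuts → 3 fragments:
  4064 − 0 = 4064 bp
  9235 − 4064 = 5171 bp
  11874 − 9235 = 2639 bp
Sorted largest to smallest: 5171, 4064, 2639 bp.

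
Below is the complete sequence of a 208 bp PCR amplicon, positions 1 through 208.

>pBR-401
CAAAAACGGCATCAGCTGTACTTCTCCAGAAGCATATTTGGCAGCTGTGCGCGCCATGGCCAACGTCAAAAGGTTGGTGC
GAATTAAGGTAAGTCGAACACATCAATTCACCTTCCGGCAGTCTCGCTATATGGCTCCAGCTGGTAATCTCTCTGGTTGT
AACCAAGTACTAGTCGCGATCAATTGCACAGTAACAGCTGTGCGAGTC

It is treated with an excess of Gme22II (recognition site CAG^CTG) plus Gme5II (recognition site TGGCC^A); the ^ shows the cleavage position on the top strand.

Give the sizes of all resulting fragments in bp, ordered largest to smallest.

Gme22II sites (CAGCTG) start at positions 13, 42, 138, 195.
Gme22II cuts after base 3 of each site, so after positions 15, 44, 140, 197.
The Gme5II site (TGGCCA) starts at position 57.
Gme5II cuts after base 5 of each site (before the last base), so after position 61.
Combined cut positions: 15, 44, 61, 140, 197.
Linear molecule, 5 cuts → 6 fragments:
  1–15 → 15 bp
  16–44 → 29 bp
  45–61 → 17 bp
  62–140 → 79 bp
  141–197 → 57 bp
  198–208 → 11 bp
Sorted largest to smallest: 79, 57, 29, 17, 15, 11 bp.

79, 57, 29, 17, 15, 11 bp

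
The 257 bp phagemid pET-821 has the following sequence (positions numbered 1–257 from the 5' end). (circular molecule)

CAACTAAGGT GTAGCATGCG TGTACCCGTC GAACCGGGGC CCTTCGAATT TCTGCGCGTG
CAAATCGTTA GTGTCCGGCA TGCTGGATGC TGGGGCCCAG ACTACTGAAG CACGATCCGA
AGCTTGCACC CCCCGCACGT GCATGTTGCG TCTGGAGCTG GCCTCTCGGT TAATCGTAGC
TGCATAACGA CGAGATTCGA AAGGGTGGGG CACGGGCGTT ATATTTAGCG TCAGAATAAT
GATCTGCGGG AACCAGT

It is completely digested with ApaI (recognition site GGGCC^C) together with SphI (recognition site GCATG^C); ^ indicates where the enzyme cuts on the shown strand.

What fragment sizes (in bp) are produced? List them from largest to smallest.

ApaI sites (GGGCCC) start at positions 37, 93.
ApaI cuts after base 5 of each site (before the last base), so after positions 41, 97.
SphI sites (GCATGC) start at positions 14, 78.
SphI cuts after base 5 of each site (before the last base), so after positions 18, 82.
Combined cut positions: 18, 41, 82, 97.
Circular molecule, 4 cuts → 4 fragments:
  19–41 → 23 bp
  42–82 → 41 bp
  83–97 → 15 bp
  98–257 then 1–18 → 160 + 18 = 178 bp
Sorted largest to smallest: 178, 41, 23, 15 bp.

178, 41, 23, 15 bp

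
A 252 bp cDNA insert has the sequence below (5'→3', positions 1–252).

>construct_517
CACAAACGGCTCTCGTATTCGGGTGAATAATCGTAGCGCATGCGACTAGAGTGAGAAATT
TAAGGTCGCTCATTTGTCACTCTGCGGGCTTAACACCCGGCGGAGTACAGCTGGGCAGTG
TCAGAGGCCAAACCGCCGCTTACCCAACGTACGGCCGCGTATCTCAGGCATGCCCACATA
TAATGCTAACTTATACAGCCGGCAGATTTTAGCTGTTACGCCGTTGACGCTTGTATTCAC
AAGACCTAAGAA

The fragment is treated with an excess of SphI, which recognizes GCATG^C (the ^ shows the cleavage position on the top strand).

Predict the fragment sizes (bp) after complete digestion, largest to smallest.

SphI sites (GCATGC) start at positions 38, 168.
SphI cuts after base 5 of each site (before the last base), so after positions 42, 172.
Linear molecule, 2 cuts → 3 fragments:
  1–42 → 42 bp
  43–172 → 130 bp
  173–252 → 80 bp
Sorted largest to smallest: 130, 80, 42 bp.

130, 80, 42 bp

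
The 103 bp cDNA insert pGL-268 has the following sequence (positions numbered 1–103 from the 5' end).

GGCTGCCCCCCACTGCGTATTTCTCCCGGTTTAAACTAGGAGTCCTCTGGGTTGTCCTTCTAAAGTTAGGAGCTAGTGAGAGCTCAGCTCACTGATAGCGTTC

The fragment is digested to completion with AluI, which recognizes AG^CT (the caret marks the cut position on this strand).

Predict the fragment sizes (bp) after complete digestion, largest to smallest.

AluI sites (AGCT) start at positions 71, 81, 86.
AluI cuts after base 2 of each site, so after positions 72, 82, 87.
Linear molecule, 3 cuts → 4 fragments:
  1–72 → 72 bp
  73–82 → 10 bp
  83–87 → 5 bp
  88–103 → 16 bp
Sorted largest to smallest: 72, 16, 10, 5 bp.

72, 16, 10, 5 bp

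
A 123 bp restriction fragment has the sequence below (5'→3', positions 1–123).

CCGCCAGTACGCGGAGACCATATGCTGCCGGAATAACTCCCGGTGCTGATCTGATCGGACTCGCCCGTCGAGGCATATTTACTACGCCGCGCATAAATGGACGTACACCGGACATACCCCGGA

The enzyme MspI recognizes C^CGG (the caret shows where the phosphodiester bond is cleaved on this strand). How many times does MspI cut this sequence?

4

CCGG occurs starting at positions 28, 40, 108, 119.
MspI cuts at 4 sites.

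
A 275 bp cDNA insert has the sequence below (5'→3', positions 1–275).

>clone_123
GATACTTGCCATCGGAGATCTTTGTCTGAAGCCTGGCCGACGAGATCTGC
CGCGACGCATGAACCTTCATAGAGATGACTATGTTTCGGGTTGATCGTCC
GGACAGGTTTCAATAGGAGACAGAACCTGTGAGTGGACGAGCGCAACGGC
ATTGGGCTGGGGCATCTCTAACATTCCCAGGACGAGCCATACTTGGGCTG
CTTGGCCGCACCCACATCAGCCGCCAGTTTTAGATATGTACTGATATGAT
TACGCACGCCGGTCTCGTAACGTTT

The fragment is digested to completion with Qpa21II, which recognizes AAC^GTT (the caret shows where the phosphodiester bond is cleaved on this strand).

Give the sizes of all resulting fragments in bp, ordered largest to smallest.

271, 4 bp

The Qpa21II site (AACGTT) starts at position 269.
Qpa21II cuts after base 3 of each site, so after position 271.
Linear molecule, 1 cut → 2 fragments:
  1–271 → 271 bp
  272–275 → 4 bp
Sorted largest to smallest: 271, 4 bp.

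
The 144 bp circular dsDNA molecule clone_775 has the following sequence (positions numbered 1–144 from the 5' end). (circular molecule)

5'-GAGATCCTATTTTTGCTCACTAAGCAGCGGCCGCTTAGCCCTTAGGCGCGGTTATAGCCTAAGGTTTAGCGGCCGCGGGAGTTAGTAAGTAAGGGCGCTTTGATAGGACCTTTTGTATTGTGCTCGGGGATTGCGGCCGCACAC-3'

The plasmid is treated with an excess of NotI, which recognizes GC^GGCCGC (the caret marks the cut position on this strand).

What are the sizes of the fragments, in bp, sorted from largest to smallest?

64, 42, 38 bp

NotI sites (GCGGCCGC) start at positions 27, 69, 133.
NotI cuts after base 2 of each site, so after positions 28, 70, 134.
Circular molecule, 3 cuts → 3 fragments:
  29–70 → 42 bp
  71–134 → 64 bp
  135–144 then 1–28 → 10 + 28 = 38 bp
Sorted largest to smallest: 64, 42, 38 bp.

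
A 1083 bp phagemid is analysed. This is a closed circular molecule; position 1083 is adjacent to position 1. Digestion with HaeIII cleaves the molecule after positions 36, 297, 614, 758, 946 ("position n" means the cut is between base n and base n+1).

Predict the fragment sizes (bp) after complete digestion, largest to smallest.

317, 261, 188, 173, 144 bp

Circular molecule, 5 cuts → 5 fragments:
  297 − 36 = 261 bp
  614 − 297 = 317 bp
  758 − 614 = 144 bp
  946 − 758 = 188 bp
  wrap: 1083 − 946 + 36 = 173 bp
Sorted largest to smallest: 317, 261, 188, 173, 144 bp.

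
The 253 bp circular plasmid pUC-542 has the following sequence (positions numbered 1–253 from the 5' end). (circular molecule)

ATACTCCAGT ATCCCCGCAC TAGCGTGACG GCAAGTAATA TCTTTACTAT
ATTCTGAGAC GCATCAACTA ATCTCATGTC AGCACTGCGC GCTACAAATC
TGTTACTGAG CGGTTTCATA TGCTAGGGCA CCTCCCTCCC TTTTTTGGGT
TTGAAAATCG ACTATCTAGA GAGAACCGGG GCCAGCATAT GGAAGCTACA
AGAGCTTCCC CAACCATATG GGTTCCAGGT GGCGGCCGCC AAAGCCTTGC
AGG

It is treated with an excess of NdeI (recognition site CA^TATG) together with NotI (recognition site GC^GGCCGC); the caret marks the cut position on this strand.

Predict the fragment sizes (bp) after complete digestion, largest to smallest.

138, 69, 29, 17 bp

NdeI sites (CATATG) start at positions 117, 186, 215.
NdeI cuts after base 2 of each site, so after positions 118, 187, 216.
The NotI site (GCGGCCGC) starts at position 232.
NotI cuts after base 2 of each site, so after position 233.
Combined cut positions: 118, 187, 216, 233.
Circular molecule, 4 cuts → 4 fragments:
  119–187 → 69 bp
  188–216 → 29 bp
  217–233 → 17 bp
  234–253 then 1–118 → 20 + 118 = 138 bp
Sorted largest to smallest: 138, 69, 29, 17 bp.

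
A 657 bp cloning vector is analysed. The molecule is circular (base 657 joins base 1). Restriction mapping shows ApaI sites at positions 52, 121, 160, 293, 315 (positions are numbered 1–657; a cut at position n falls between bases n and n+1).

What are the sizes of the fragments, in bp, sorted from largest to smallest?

Circular molecule, 5 cuts → 5 fragments:
  121 − 52 = 69 bp
  160 − 121 = 39 bp
  293 − 160 = 133 bp
  315 − 293 = 22 bp
  wrap: 657 − 315 + 52 = 394 bp
Sorted largest to smallest: 394, 133, 69, 39, 22 bp.

394, 133, 69, 39, 22 bp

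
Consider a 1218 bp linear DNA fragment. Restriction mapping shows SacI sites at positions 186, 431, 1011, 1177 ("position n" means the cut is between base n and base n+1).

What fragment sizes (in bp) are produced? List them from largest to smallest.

580, 245, 186, 166, 41 bp

Linear molecule, 4 cuts → 5 fragments:
  186 − 0 = 186 bp
  431 − 186 = 245 bp
  1011 − 431 = 580 bp
  1177 − 1011 = 166 bp
  1218 − 1177 = 41 bp
Sorted largest to smallest: 580, 245, 186, 166, 41 bp.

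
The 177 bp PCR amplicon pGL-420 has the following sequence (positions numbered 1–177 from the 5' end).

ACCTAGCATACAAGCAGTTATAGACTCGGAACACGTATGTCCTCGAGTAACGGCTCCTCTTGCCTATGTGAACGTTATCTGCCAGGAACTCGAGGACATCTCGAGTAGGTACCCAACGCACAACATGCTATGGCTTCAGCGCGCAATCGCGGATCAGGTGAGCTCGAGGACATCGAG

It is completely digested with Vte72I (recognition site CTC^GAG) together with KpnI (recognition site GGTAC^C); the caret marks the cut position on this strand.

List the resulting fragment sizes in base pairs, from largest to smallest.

53, 47, 44, 12, 11, 10 bp

Vte72I sites (CTCGAG) start at positions 42, 89, 100, 163.
Vte72I cuts after base 3 of each site, so after positions 44, 91, 102, 165.
The KpnI site (GGTACC) starts at position 108.
KpnI cuts after base 5 of each site (before the last base), so after position 112.
Combined cut positions: 44, 91, 102, 112, 165.
Linear molecule, 5 cuts → 6 fragments:
  1–44 → 44 bp
  45–91 → 47 bp
  92–102 → 11 bp
  103–112 → 10 bp
  113–165 → 53 bp
  166–177 → 12 bp
Sorted largest to smallest: 53, 47, 44, 12, 11, 10 bp.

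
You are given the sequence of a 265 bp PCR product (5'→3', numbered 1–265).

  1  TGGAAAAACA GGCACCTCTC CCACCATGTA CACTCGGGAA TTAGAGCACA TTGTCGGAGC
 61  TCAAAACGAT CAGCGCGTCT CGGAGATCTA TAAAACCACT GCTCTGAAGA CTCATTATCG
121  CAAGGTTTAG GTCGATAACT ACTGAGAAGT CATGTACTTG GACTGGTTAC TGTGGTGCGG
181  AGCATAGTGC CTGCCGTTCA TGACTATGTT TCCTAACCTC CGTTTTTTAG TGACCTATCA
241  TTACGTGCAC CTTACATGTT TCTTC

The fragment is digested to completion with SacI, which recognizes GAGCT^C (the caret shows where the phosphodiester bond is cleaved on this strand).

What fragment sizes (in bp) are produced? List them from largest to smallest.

The SacI site (GAGCTC) starts at position 57.
SacI cuts after base 5 of each site (before the last base), so after position 61.
Linear molecule, 1 cut → 2 fragments:
  1–61 → 61 bp
  62–265 → 204 bp
Sorted largest to smallest: 204, 61 bp.

204, 61 bp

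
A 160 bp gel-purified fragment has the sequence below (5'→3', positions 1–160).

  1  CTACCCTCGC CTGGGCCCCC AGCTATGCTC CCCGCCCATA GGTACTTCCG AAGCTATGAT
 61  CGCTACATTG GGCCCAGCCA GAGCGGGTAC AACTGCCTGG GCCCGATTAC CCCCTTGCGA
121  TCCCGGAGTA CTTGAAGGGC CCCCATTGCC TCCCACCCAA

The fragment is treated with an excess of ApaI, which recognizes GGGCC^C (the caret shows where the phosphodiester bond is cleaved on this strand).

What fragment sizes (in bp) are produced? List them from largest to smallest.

57, 38, 29, 19, 17 bp

ApaI sites (GGGCCC) start at positions 13, 70, 99, 137.
ApaI cuts after base 5 of each site (before the last base), so after positions 17, 74, 103, 141.
Linear molecule, 4 cuts → 5 fragments:
  1–17 → 17 bp
  18–74 → 57 bp
  75–103 → 29 bp
  104–141 → 38 bp
  142–160 → 19 bp
Sorted largest to smallest: 57, 38, 29, 19, 17 bp.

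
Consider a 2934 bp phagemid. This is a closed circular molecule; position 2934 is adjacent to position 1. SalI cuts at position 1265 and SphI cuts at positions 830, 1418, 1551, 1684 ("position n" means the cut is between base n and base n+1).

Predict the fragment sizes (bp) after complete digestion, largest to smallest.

Combined cut positions (sorted): 830, 1265, 1418, 1551, 1684.
Circular molecule, 5 cuts → 5 fragments:
  1265 − 830 = 435 bp
  1418 − 1265 = 153 bp
  1551 − 1418 = 133 bp
  1684 − 1551 = 133 bp
  wrap: 2934 − 1684 + 830 = 2080 bp
Sorted largest to smallest: 2080, 435, 153, 133, 133 bp.

2080, 435, 153, 133, 133 bp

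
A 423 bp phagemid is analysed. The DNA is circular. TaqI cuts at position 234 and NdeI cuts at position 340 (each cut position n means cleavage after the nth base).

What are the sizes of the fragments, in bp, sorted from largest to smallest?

Combined cut positions (sorted): 234, 340.
Circular molecule, 2 cuts → 2 fragments:
  340 − 234 = 106 bp
  wrap: 423 − 340 + 234 = 317 bp
Sorted largest to smallest: 317, 106 bp.

317, 106 bp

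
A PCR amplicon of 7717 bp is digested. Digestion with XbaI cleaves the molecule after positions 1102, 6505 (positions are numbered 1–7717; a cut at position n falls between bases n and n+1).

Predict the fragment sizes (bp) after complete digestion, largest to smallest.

5403, 1212, 1102 bp

Linear molecule, 2 cuts → 3 fragments:
  1102 − 0 = 1102 bp
  6505 − 1102 = 5403 bp
  7717 − 6505 = 1212 bp
Sorted largest to smallest: 5403, 1212, 1102 bp.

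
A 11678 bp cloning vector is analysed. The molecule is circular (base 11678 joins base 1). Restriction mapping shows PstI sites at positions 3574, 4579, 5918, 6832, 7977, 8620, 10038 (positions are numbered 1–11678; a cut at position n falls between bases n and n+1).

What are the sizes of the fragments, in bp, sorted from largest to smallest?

5214, 1418, 1339, 1145, 1005, 914, 643 bp

Circular molecule, 7 cuts → 7 fragments:
  4579 − 3574 = 1005 bp
  5918 − 4579 = 1339 bp
  6832 − 5918 = 914 bp
  7977 − 6832 = 1145 bp
  8620 − 7977 = 643 bp
  10038 − 8620 = 1418 bp
  wrap: 11678 − 10038 + 3574 = 5214 bp
Sorted largest to smallest: 5214, 1418, 1339, 1145, 1005, 914, 643 bp.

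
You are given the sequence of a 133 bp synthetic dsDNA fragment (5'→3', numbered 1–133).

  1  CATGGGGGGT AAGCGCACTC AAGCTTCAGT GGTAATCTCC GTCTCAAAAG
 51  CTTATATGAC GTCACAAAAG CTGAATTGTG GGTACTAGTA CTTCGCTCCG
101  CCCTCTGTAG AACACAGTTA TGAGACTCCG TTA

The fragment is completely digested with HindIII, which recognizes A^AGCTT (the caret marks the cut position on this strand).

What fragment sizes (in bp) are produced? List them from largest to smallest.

85, 27, 21 bp

HindIII sites (AAGCTT) start at positions 21, 48.
HindIII cuts after the first base of each site, so after positions 21, 48.
Linear molecule, 2 cuts → 3 fragments:
  1–21 → 21 bp
  22–48 → 27 bp
  49–133 → 85 bp
Sorted largest to smallest: 85, 27, 21 bp.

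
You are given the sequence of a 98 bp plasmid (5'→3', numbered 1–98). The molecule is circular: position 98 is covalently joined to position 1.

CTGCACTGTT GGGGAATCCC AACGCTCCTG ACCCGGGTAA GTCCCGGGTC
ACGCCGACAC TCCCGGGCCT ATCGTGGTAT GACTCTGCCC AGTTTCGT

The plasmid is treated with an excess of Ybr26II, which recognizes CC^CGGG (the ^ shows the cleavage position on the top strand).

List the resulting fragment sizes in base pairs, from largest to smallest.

Ybr26II sites (CCCGGG) start at positions 32, 43, 62.
Ybr26II cuts after base 2 of each site, so after positions 33, 44, 63.
Circular molecule, 3 cuts → 3 fragments:
  34–44 → 11 bp
  45–63 → 19 bp
  64–98 then 1–33 → 35 + 33 = 68 bp
Sorted largest to smallest: 68, 19, 11 bp.

68, 19, 11 bp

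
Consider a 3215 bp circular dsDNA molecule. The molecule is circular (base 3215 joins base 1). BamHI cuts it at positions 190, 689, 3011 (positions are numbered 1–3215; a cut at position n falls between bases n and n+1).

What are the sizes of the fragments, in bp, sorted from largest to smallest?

Circular molecule, 3 cuts → 3 fragments:
  689 − 190 = 499 bp
  3011 − 689 = 2322 bp
  wrap: 3215 − 3011 + 190 = 394 bp
Sorted largest to smallest: 2322, 499, 394 bp.

2322, 499, 394 bp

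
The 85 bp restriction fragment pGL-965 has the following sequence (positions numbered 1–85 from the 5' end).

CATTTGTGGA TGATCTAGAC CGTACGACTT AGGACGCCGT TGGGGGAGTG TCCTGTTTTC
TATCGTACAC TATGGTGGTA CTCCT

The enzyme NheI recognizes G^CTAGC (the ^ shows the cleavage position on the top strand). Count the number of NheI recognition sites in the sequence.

No occurrence of GCTAGC is present in the sequence.
NheI does not cut: 0 sites.

0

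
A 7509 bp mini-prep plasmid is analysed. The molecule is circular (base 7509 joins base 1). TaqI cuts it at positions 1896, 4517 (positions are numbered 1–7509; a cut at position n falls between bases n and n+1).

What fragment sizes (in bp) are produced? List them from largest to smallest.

4888, 2621 bp

Circular molecule, 2 cuts → 2 fragments:
  4517 − 1896 = 2621 bp
  wrap: 7509 − 4517 + 1896 = 4888 bp
Sorted largest to smallest: 4888, 2621 bp.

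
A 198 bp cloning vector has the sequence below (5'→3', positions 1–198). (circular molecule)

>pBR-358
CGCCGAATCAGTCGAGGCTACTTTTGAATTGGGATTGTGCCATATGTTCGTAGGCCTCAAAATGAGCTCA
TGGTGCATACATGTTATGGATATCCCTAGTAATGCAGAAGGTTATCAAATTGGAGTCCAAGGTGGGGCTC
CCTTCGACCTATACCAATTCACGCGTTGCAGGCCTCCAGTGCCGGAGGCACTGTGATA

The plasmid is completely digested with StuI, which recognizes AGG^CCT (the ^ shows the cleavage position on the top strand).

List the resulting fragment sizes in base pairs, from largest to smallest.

118, 80 bp

StuI sites (AGGCCT) start at positions 52, 170.
StuI cuts after base 3 of each site, so after positions 54, 172.
Circular molecule, 2 cuts → 2 fragments:
  55–172 → 118 bp
  173–198 then 1–54 → 26 + 54 = 80 bp
Sorted largest to smallest: 118, 80 bp.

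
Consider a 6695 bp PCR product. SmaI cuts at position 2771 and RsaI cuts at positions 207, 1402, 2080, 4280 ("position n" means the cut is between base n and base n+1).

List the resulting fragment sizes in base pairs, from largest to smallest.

2415, 1509, 1195, 691, 678, 207 bp

Combined cut positions (sorted): 207, 1402, 2080, 2771, 4280.
Linear molecule, 5 cuts → 6 fragments:
  207 − 0 = 207 bp
  1402 − 207 = 1195 bp
  2080 − 1402 = 678 bp
  2771 − 2080 = 691 bp
  4280 − 2771 = 1509 bp
  6695 − 4280 = 2415 bp
Sorted largest to smallest: 2415, 1509, 1195, 691, 678, 207 bp.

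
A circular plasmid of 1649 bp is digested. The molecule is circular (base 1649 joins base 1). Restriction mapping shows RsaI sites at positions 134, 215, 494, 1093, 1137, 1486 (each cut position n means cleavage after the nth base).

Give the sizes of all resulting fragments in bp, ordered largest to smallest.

Circular molecule, 6 cuts → 6 fragments:
  215 − 134 = 81 bp
  494 − 215 = 279 bp
  1093 − 494 = 599 bp
  1137 − 1093 = 44 bp
  1486 − 1137 = 349 bp
  wrap: 1649 − 1486 + 134 = 297 bp
Sorted largest to smallest: 599, 349, 297, 279, 81, 44 bp.

599, 349, 297, 279, 81, 44 bp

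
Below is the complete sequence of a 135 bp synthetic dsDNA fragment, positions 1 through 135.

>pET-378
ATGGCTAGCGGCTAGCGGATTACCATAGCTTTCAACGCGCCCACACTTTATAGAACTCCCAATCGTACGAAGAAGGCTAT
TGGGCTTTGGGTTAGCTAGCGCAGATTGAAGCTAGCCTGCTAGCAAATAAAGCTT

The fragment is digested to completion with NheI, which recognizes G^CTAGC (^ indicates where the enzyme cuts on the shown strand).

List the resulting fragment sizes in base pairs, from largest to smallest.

NheI sites (GCTAGC) start at positions 4, 11, 95, 111, 119.
NheI cuts after the first base of each site, so after positions 4, 11, 95, 111, 119.
Linear molecule, 5 cuts → 6 fragments:
  1–4 → 4 bp
  5–11 → 7 bp
  12–95 → 84 bp
  96–111 → 16 bp
  112–119 → 8 bp
  120–135 → 16 bp
Sorted largest to smallest: 84, 16, 16, 8, 7, 4 bp.

84, 16, 16, 8, 7, 4 bp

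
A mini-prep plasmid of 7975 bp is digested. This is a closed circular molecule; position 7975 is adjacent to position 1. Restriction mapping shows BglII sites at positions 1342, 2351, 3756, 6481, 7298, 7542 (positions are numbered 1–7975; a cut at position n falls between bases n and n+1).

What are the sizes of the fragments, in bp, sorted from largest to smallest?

Circular molecule, 6 cuts → 6 fragments:
  2351 − 1342 = 1009 bp
  3756 − 2351 = 1405 bp
  6481 − 3756 = 2725 bp
  7298 − 6481 = 817 bp
  7542 − 7298 = 244 bp
  wrap: 7975 − 7542 + 1342 = 1775 bp
Sorted largest to smallest: 2725, 1775, 1405, 1009, 817, 244 bp.

2725, 1775, 1405, 1009, 817, 244 bp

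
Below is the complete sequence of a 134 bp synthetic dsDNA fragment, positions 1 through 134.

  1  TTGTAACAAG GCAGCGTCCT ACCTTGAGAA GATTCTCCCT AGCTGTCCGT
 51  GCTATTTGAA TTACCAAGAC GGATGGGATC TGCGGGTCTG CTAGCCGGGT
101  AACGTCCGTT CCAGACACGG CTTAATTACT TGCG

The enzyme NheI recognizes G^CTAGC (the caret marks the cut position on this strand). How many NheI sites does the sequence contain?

1

GCTAGC occurs starting at position 90.
NheI cuts at 1 site.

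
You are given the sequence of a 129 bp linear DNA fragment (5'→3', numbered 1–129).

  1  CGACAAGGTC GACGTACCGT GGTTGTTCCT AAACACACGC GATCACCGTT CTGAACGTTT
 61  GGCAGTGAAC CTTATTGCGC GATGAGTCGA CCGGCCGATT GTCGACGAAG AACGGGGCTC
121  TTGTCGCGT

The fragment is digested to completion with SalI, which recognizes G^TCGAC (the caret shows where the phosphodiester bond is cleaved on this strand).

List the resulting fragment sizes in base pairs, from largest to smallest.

SalI sites (GTCGAC) start at positions 8, 86, 101.
SalI cuts after the first base of each site, so after positions 8, 86, 101.
Linear molecule, 3 cuts → 4 fragments:
  1–8 → 8 bp
  9–86 → 78 bp
  87–101 → 15 bp
  102–129 → 28 bp
Sorted largest to smallest: 78, 28, 15, 8 bp.

78, 28, 15, 8 bp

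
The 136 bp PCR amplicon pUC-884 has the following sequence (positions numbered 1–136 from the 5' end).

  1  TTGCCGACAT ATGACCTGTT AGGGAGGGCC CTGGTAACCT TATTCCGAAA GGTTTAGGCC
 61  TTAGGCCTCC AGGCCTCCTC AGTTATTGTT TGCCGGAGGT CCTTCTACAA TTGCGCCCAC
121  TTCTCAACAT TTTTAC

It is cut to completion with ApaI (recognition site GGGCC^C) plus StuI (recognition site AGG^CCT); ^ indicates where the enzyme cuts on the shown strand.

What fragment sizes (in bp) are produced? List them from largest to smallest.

The ApaI site (GGGCCC) starts at position 26.
ApaI cuts after base 5 of each site (before the last base), so after position 30.
StuI sites (AGGCCT) start at positions 56, 63, 71.
StuI cuts after base 3 of each site, so after positions 58, 65, 73.
Combined cut positions: 30, 58, 65, 73.
Linear molecule, 4 cuts → 5 fragments:
  1–30 → 30 bp
  31–58 → 28 bp
  59–65 → 7 bp
  66–73 → 8 bp
  74–136 → 63 bp
Sorted largest to smallest: 63, 30, 28, 8, 7 bp.

63, 30, 28, 8, 7 bp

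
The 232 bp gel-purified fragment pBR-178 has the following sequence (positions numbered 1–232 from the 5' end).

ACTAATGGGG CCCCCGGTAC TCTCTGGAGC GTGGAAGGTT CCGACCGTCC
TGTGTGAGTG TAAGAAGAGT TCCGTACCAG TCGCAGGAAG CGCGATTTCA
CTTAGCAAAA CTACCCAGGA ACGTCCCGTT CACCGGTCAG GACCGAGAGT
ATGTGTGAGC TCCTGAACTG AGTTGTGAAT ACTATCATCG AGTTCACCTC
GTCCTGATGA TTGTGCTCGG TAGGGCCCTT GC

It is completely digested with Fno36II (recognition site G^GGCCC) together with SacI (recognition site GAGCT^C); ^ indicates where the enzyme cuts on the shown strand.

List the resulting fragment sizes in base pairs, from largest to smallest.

153, 62, 9, 8 bp

Fno36II sites (GGGCCC) start at positions 8, 223.
Fno36II cuts after the first base of each site, so after positions 8, 223.
The SacI site (GAGCTC) starts at position 157.
SacI cuts after base 5 of each site (before the last base), so after position 161.
Combined cut positions: 8, 161, 223.
Linear molecule, 3 cuts → 4 fragments:
  1–8 → 8 bp
  9–161 → 153 bp
  162–223 → 62 bp
  224–232 → 9 bp
Sorted largest to smallest: 153, 62, 9, 8 bp.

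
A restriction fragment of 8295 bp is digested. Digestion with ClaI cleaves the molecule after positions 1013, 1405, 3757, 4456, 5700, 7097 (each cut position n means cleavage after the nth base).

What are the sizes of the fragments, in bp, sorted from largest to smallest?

2352, 1397, 1244, 1198, 1013, 699, 392 bp

Linear molecule, 6 cuts → 7 fragments:
  1013 − 0 = 1013 bp
  1405 − 1013 = 392 bp
  3757 − 1405 = 2352 bp
  4456 − 3757 = 699 bp
  5700 − 4456 = 1244 bp
  7097 − 5700 = 1397 bp
  8295 − 7097 = 1198 bp
Sorted largest to smallest: 2352, 1397, 1244, 1198, 1013, 699, 392 bp.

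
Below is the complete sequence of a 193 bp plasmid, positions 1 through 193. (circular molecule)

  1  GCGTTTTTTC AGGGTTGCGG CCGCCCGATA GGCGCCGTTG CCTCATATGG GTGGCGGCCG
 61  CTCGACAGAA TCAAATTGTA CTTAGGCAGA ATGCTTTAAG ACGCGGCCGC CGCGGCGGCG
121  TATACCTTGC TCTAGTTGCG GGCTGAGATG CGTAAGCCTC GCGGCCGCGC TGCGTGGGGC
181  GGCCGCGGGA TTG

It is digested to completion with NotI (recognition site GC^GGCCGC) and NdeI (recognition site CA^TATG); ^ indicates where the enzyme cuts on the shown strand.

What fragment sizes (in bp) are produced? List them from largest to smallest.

NotI sites (GCGGCCGC) start at positions 17, 54, 103, 161, 179.
NotI cuts after base 2 of each site, so after positions 18, 55, 104, 162, 180.
The NdeI site (CATATG) starts at position 44.
NdeI cuts after base 2 of each site, so after position 45.
Combined cut positions: 18, 45, 55, 104, 162, 180.
Circular molecule, 6 cuts → 6 fragments:
  19–45 → 27 bp
  46–55 → 10 bp
  56–104 → 49 bp
  105–162 → 58 bp
  163–180 → 18 bp
  181–193 then 1–18 → 13 + 18 = 31 bp
Sorted largest to smallest: 58, 49, 31, 27, 18, 10 bp.

58, 49, 31, 27, 18, 10 bp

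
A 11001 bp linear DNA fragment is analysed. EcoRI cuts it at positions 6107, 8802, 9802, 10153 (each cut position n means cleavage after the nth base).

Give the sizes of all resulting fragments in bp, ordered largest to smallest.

6107, 2695, 1000, 848, 351 bp

Linear molecule, 4 cuts → 5 fragments:
  6107 − 0 = 6107 bp
  8802 − 6107 = 2695 bp
  9802 − 8802 = 1000 bp
  10153 − 9802 = 351 bp
  11001 − 10153 = 848 bp
Sorted largest to smallest: 6107, 2695, 1000, 848, 351 bp.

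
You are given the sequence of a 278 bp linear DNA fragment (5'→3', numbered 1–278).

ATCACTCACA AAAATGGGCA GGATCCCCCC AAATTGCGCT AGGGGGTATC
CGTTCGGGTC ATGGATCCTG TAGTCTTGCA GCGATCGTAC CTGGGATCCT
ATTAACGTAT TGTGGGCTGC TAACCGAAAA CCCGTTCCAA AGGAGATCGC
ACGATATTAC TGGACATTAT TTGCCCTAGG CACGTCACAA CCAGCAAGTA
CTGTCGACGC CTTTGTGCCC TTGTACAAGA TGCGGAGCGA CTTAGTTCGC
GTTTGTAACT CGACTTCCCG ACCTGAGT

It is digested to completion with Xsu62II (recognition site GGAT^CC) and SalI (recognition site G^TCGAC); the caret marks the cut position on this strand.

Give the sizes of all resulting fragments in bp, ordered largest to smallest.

106, 75, 42, 31, 24 bp

Xsu62II sites (GGATCC) start at positions 21, 63, 94.
Xsu62II cuts after base 4 of each site, so after positions 24, 66, 97.
The SalI site (GTCGAC) starts at position 203.
SalI cuts after the first base of each site, so after position 203.
Combined cut positions: 24, 66, 97, 203.
Linear molecule, 4 cuts → 5 fragments:
  1–24 → 24 bp
  25–66 → 42 bp
  67–97 → 31 bp
  98–203 → 106 bp
  204–278 → 75 bp
Sorted largest to smallest: 106, 75, 42, 31, 24 bp.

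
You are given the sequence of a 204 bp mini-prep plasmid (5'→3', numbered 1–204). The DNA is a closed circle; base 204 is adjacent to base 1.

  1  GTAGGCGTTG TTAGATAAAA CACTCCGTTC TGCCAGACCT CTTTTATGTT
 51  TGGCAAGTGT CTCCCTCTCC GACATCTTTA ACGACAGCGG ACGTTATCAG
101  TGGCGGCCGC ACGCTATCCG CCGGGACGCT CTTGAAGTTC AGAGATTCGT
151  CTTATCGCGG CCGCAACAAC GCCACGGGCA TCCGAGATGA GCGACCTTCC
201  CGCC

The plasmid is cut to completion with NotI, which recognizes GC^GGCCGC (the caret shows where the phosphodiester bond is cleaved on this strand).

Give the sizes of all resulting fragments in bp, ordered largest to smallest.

150, 54 bp

NotI sites (GCGGCCGC) start at positions 103, 157.
NotI cuts after base 2 of each site, so after positions 104, 158.
Circular molecule, 2 cuts → 2 fragments:
  105–158 → 54 bp
  159–204 then 1–104 → 46 + 104 = 150 bp
Sorted largest to smallest: 150, 54 bp.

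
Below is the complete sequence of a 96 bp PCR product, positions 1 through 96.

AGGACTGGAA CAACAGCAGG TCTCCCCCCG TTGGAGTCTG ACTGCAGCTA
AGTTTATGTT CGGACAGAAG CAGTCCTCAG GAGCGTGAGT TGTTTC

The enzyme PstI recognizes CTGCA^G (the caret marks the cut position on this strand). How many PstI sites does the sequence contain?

1

CTGCAG occurs starting at position 42.
PstI cuts at 1 site.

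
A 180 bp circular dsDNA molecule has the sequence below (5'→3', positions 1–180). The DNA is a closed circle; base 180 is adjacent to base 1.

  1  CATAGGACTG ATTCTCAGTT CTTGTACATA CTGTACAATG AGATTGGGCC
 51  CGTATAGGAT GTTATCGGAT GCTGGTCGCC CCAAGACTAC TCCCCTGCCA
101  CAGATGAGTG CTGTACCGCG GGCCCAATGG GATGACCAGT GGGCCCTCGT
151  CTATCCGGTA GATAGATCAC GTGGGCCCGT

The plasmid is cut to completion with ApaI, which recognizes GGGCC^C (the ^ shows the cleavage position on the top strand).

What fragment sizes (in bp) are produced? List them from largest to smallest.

ApaI sites (GGGCCC) start at positions 46, 120, 141, 173.
ApaI cuts after base 5 of each site (before the last base), so after positions 50, 124, 145, 177.
Circular molecule, 4 cuts → 4 fragments:
  51–124 → 74 bp
  125–145 → 21 bp
  146–177 → 32 bp
  178–180 then 1–50 → 3 + 50 = 53 bp
Sorted largest to smallest: 74, 53, 32, 21 bp.

74, 53, 32, 21 bp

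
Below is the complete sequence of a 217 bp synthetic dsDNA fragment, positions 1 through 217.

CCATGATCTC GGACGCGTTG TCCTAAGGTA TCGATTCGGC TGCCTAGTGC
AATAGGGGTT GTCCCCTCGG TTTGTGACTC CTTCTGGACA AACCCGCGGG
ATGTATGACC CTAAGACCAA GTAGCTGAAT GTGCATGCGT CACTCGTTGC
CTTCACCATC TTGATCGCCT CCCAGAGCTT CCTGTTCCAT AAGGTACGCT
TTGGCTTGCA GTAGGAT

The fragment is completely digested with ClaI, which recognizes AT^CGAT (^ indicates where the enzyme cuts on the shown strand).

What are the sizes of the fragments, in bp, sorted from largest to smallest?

The ClaI site (ATCGAT) starts at position 30.
ClaI cuts after base 2 of each site, so after position 31.
Linear molecule, 1 cut → 2 fragments:
  1–31 → 31 bp
  32–217 → 186 bp
Sorted largest to smallest: 186, 31 bp.

186, 31 bp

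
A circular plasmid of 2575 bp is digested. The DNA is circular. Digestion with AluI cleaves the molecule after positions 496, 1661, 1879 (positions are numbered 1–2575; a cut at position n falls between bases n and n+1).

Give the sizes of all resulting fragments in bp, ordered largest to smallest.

Circular molecule, 3 cuts → 3 fragments:
  1661 − 496 = 1165 bp
  1879 − 1661 = 218 bp
  wrap: 2575 − 1879 + 496 = 1192 bp
Sorted largest to smallest: 1192, 1165, 218 bp.

1192, 1165, 218 bp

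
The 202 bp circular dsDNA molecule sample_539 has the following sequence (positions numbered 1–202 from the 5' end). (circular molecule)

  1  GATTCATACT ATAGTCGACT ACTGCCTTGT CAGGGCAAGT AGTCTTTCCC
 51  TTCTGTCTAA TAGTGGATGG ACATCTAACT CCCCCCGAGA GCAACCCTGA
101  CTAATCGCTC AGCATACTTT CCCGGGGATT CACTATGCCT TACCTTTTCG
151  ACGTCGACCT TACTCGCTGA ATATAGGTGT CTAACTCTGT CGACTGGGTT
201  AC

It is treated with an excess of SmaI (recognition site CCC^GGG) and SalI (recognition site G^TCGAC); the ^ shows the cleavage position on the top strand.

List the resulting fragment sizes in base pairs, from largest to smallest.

109, 36, 30, 27 bp

The SmaI site (CCCGGG) starts at position 121.
SmaI cuts after base 3 of each site, so after position 123.
SalI sites (GTCGAC) start at positions 14, 153, 189.
SalI cuts after the first base of each site, so after positions 14, 153, 189.
Combined cut positions: 14, 123, 153, 189.
Circular molecule, 4 cuts → 4 fragments:
  15–123 → 109 bp
  124–153 → 30 bp
  154–189 → 36 bp
  190–202 then 1–14 → 13 + 14 = 27 bp
Sorted largest to smallest: 109, 36, 30, 27 bp.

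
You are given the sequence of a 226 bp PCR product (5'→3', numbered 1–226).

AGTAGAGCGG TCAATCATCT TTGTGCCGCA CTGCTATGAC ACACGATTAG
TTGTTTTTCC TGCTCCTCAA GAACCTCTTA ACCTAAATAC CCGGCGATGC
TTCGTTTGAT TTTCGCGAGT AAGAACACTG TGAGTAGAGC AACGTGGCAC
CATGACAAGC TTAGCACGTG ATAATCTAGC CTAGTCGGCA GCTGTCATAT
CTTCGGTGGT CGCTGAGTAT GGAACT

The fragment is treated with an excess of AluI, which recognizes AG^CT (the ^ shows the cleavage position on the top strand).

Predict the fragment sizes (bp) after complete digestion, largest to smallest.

159, 35, 32 bp

AluI sites (AGCT) start at positions 158, 190.
AluI cuts after base 2 of each site, so after positions 159, 191.
Linear molecule, 2 cuts → 3 fragments:
  1–159 → 159 bp
  160–191 → 32 bp
  192–226 → 35 bp
Sorted largest to smallest: 159, 35, 32 bp.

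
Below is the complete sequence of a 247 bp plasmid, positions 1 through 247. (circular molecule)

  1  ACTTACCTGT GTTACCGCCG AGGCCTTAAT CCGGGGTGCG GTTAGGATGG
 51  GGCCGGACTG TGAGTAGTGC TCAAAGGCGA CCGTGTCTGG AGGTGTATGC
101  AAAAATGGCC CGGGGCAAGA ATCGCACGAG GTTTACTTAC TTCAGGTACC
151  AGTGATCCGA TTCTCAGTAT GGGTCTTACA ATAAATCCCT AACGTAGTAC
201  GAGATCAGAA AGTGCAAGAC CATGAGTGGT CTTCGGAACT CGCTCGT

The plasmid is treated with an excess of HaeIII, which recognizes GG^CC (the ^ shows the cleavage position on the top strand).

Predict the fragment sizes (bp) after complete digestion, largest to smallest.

162, 56, 29 bp

HaeIII sites (GGCC) start at positions 22, 51, 107.
HaeIII cuts after base 2 of each site, so after positions 23, 52, 108.
Circular molecule, 3 cuts → 3 fragments:
  24–52 → 29 bp
  53–108 → 56 bp
  109–247 then 1–23 → 139 + 23 = 162 bp
Sorted largest to smallest: 162, 56, 29 bp.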